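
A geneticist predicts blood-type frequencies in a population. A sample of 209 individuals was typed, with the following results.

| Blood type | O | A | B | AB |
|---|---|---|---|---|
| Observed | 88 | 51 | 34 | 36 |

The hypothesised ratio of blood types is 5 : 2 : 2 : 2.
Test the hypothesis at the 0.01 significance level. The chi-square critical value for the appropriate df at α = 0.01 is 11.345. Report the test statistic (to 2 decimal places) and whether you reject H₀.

Ratio total = 11. Expected counts: 209×5/11 = 95, 209×2/11 = 38, 209×2/11 = 38, 209×2/11 = 38.
O: (88 − 95)²/95 = 49/95 = 0.516
A: (51 − 38)²/38 = 169/38 = 4.447
B: (34 − 38)²/38 = 16/38 = 0.421
AB: (36 − 38)²/38 = 4/38 = 0.105
Sum = 5.49
df = 3. Since 5.49 < 11.345, we do not reject H₀.

5.49; do not reject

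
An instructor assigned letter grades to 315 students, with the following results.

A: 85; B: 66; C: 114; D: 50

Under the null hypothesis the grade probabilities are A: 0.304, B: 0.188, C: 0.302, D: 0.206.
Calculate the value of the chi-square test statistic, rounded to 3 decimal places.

Expected counts E_i = n·p_i: 315×0.304 = 95.76, 315×0.188 = 59.22, 315×0.302 = 95.13, 315×0.206 = 64.89.
cat         O        E   (O−E)²/E
A          85    95.76     1.2090
B          66    59.22     0.7762
C         114    95.13     3.7431
D          50    64.89     3.4167
Sum = 9.145

9.145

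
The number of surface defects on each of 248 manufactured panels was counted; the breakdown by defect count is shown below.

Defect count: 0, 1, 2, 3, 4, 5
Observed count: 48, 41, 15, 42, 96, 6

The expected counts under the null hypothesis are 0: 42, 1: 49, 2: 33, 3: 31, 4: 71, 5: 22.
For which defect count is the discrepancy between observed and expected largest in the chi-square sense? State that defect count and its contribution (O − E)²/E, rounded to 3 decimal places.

0: (48 − 42)²/42 = 36/42 = 0.8571
1: (41 − 49)²/49 = 64/49 = 1.3061
2: (15 − 33)²/33 = 324/33 = 9.8182
3: (42 − 31)²/31 = 121/31 = 3.9032
4: (96 − 71)²/71 = 625/71 = 8.8028
5: (6 − 22)²/22 = 256/22 = 11.6364
The largest term is for 5: 11.636.

5, 11.636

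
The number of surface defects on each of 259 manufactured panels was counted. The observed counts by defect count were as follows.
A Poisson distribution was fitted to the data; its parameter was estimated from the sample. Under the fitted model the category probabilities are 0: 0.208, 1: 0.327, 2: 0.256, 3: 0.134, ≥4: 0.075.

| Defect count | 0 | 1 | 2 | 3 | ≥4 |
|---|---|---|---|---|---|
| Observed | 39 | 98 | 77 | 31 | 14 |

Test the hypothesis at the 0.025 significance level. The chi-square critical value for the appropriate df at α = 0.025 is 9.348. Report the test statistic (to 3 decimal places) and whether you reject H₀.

9.833; reject

Expected counts E_i = n·p_i: 259×0.208 = 53.872, 259×0.327 = 84.693, 259×0.256 = 66.304, 259×0.134 = 34.706, 259×0.075 = 19.425.
0: (39 − 53.872)²/53.872 = 221.176384/53.872 = 4.1056
1: (98 − 84.693)²/84.693 = 177.076249/84.693 = 2.0908
2: (77 − 66.304)²/66.304 = 114.404416/66.304 = 1.7255
3: (31 − 34.706)²/34.706 = 13.734436/34.706 = 0.3957
≥4: (14 − 19.425)²/19.425 = 29.430625/19.425 = 1.5151
Sum = 9.833
df = 3. Since 9.833 > 9.348, we reject H₀.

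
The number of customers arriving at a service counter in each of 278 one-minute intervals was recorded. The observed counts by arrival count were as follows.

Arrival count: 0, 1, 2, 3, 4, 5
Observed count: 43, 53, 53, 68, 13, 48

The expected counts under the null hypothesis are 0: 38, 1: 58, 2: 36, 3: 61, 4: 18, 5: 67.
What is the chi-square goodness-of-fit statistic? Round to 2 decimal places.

16.70

0: (43 − 38)²/38 = 25/38 = 0.658
1: (53 − 58)²/58 = 25/58 = 0.431
2: (53 − 36)²/36 = 289/36 = 8.028
3: (68 − 61)²/61 = 49/61 = 0.803
4: (13 − 18)²/18 = 25/18 = 1.389
5: (48 − 67)²/67 = 361/67 = 5.388
Sum = 16.70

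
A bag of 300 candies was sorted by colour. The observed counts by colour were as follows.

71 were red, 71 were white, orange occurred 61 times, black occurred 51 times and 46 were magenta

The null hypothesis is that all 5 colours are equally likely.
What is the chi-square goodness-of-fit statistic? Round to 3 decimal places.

8.667

Under H₀ each category has probability 1/5, so each expected count is 300/5 = 60.
χ² = (71−60)²/60 + (71−60)²/60 + (61−60)²/60 + (51−60)²/60 + (46−60)²/60
   = 2.0167 + 2.0167 + 0.0167 + 1.3500 + 3.2667
Sum = 8.667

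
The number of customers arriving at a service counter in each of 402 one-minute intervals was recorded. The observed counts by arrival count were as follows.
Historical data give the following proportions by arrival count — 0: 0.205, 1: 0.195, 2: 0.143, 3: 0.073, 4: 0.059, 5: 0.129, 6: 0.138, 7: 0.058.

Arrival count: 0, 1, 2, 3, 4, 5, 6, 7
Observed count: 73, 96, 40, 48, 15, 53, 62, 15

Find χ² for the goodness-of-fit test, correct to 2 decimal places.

Expected counts E_i = n·p_i: 402×0.205 = 82.41, 402×0.195 = 78.39, 402×0.143 = 57.486, 402×0.073 = 29.346, 402×0.059 = 23.718, 402×0.129 = 51.858, 402×0.138 = 55.476, 402×0.058 = 23.316.
0: (73 − 82.41)²/82.41 = 88.5481/82.41 = 1.074
1: (96 − 78.39)²/78.39 = 310.1121/78.39 = 3.956
2: (40 − 57.486)²/57.486 = 305.760196/57.486 = 5.319
3: (48 − 29.346)²/29.346 = 347.971716/29.346 = 11.858
4: (15 − 23.718)²/23.718 = 76.003524/23.718 = 3.204
5: (53 − 51.858)²/51.858 = 1.304164/51.858 = 0.025
6: (62 − 55.476)²/55.476 = 42.562576/55.476 = 0.767
7: (15 − 23.316)²/23.316 = 69.155856/23.316 = 2.966
Sum = 29.17

29.17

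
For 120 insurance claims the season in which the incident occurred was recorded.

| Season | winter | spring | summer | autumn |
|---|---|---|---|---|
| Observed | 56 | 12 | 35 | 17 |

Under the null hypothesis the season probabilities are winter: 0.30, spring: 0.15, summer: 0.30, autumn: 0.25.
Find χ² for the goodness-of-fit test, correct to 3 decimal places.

18.772

Expected counts E_i = n·p_i: 120×0.30 = 36, 120×0.15 = 18, 120×0.30 = 36, 120×0.25 = 30.
χ² = (56−36)²/36 + (12−18)²/18 + (35−36)²/36 + (17−30)²/30
   = 11.1111 + 2.0000 + 0.0278 + 5.6333
Sum = 18.772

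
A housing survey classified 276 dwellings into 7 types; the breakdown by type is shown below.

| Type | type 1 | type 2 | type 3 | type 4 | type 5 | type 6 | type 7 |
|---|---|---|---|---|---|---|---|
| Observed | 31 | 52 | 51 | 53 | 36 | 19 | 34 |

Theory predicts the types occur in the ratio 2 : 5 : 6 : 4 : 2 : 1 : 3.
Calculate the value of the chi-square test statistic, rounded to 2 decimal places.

19.95

Ratio total = 23. Expected counts: 276×2/23 = 24, 276×5/23 = 60, 276×6/23 = 72, 276×4/23 = 48, 276×2/23 = 24, 276×1/23 = 12, 276×3/23 = 36.
type 1: (31 − 24)²/24 = 49/24 = 2.042
type 2: (52 − 60)²/60 = 64/60 = 1.067
type 3: (51 − 72)²/72 = 441/72 = 6.125
type 4: (53 − 48)²/48 = 25/48 = 0.521
type 5: (36 − 24)²/24 = 144/24 = 6.000
type 6: (19 − 12)²/12 = 49/12 = 4.083
type 7: (34 − 36)²/36 = 4/36 = 0.111
Sum = 19.95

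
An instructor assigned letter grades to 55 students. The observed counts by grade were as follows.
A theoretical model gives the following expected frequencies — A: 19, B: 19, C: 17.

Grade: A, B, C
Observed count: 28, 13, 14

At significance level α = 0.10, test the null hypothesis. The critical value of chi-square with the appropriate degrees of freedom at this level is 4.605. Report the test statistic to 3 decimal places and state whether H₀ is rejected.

6.687; reject

χ² = (28−19)²/19 + (13−19)²/19 + (14−17)²/17
   = 4.2632 + 1.8947 + 0.5294
Sum = 6.687
df = 2. Since 6.687 > 4.605, we reject H₀.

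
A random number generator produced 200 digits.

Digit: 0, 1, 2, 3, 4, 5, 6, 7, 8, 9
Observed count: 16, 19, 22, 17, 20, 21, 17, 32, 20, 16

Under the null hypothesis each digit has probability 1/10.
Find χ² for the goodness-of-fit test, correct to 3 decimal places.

Expected count for each of the 10 categories: 200/10 = 20.
cat         O        E   (O−E)²/E
0          16       20     0.8000
1          19       20     0.0500
2          22       20     0.2000
3          17       20     0.4500
4          20       20     0.0000
5          21       20     0.0500
6          17       20     0.4500
7          32       20     7.2000
8          20       20     0.0000
9          16       20     0.8000
Sum = 10.000

10.000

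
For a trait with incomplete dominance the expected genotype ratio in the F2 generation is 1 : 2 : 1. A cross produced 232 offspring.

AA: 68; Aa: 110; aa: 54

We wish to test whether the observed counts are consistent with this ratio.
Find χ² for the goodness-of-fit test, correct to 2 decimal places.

Ratio total = 4. Expected counts: 232×1/4 = 58, 232×2/4 = 116, 232×1/4 = 58.
cat         O        E   (O−E)²/E
AA         68       58      1.724
Aa        110      116      0.310
aa         54       58      0.276
Sum = 2.31

2.31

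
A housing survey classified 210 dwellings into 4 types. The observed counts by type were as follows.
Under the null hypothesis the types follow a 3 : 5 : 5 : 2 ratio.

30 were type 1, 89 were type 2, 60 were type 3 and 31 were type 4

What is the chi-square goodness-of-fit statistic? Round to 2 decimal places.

Ratio total = 15. Expected counts: 210×3/15 = 42, 210×5/15 = 70, 210×5/15 = 70, 210×2/15 = 28.
type 1: (30 − 42)²/42 = 144/42 = 3.429
type 2: (89 − 70)²/70 = 361/70 = 5.157
type 3: (60 − 70)²/70 = 100/70 = 1.429
type 4: (31 − 28)²/28 = 9/28 = 0.321
Sum = 10.34

10.34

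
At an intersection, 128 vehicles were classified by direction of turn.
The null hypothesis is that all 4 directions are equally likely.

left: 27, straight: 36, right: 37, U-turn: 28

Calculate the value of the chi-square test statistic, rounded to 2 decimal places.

2.56

Under H₀ each category has probability 1/4, so each expected count is 128/4 = 32.
left: (27 − 32)²/32 = 25/32 = 0.781
straight: (36 − 32)²/32 = 16/32 = 0.500
right: (37 − 32)²/32 = 25/32 = 0.781
U-turn: (28 − 32)²/32 = 16/32 = 0.500
Sum = 2.56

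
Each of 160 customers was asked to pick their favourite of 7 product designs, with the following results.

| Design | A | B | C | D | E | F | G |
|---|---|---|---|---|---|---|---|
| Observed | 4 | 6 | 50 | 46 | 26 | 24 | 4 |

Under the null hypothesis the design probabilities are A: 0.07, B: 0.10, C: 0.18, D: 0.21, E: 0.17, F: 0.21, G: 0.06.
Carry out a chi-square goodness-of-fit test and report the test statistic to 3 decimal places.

Expected counts E_i = n·p_i: 160×0.07 = 11.2, 160×0.10 = 16, 160×0.18 = 28.8, 160×0.21 = 33.6, 160×0.17 = 27.2, 160×0.21 = 33.6, 160×0.06 = 9.6.
cat         O        E   (O−E)²/E
A           4     11.2     4.6286
B           6       16     6.2500
C          50     28.8    15.6056
D          46     33.6     4.5762
E          26     27.2     0.0529
F          24     33.6     2.7429
G           4      9.6     3.2667
Sum = 37.123

37.123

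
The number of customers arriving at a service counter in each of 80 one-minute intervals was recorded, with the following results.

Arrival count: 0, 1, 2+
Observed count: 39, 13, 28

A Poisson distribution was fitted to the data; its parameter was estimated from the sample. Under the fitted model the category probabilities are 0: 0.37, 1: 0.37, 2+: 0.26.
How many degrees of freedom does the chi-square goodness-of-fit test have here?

There are k = 3 categories and 1 parameter estimated from the data, so df = 3 − 1 − 1 = 1.

1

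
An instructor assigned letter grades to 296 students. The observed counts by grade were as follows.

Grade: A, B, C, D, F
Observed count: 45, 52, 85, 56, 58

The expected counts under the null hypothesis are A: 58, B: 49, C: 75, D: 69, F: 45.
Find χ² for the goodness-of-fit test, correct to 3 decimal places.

cat         O        E   (O−E)²/E
A          45       58     2.9138
B          52       49     0.1837
C          85       75     1.3333
D          56       69     2.4493
F          58       45     3.7556
Sum = 10.636

10.636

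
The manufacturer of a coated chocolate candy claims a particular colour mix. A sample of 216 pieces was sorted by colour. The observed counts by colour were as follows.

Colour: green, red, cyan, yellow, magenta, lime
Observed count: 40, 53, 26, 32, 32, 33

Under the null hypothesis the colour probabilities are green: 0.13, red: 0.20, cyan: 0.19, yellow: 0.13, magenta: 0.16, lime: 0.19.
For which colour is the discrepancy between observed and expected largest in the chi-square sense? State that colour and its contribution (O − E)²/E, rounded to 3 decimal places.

Expected counts E_i = n·p_i: 216×0.13 = 28.08, 216×0.20 = 43.2, 216×0.19 = 41.04, 216×0.13 = 28.08, 216×0.16 = 34.56, 216×0.19 = 41.04.
green: (40 − 28.08)²/28.08 = 142.0864/28.08 = 5.0601
red: (53 − 43.2)²/43.2 = 96.04/43.2 = 2.2231
cyan: (26 − 41.04)²/41.04 = 226.2016/41.04 = 5.5117
yellow: (32 − 28.08)²/28.08 = 15.3664/28.08 = 0.5472
magenta: (32 − 34.56)²/34.56 = 6.5536/34.56 = 0.1896
lime: (33 − 41.04)²/41.04 = 64.6416/41.04 = 1.5751
The largest term is for cyan: 5.512.

cyan, 5.512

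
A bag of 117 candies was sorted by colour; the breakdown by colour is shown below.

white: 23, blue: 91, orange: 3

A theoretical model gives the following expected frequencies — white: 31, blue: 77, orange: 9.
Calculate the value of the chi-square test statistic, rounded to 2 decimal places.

8.61

χ² = (23−31)²/31 + (91−77)²/77 + (3−9)²/9
   = 2.065 + 2.545 + 4.000
Sum = 8.61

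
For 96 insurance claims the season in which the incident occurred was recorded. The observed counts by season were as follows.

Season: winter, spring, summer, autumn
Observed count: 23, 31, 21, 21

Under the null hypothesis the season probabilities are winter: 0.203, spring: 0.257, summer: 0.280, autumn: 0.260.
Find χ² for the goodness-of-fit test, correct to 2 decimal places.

Expected counts E_i = n·p_i: 96×0.203 = 19.488, 96×0.257 = 24.672, 96×0.280 = 26.88, 96×0.260 = 24.96.
χ² = (23−19.488)²/19.488 + (31−24.672)²/24.672 + (21−26.88)²/26.88 + (21−24.96)²/24.96
   = 0.633 + 1.623 + 1.286 + 0.628
Sum = 4.17

4.17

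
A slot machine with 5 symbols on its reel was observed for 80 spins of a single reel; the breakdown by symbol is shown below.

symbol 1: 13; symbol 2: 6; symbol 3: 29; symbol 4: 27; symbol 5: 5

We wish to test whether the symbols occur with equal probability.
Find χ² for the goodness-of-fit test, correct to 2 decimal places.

32.50

Expected count for each of the 5 categories: 80/5 = 16.
cat           O        E   (O−E)²/E
symbol 1     13       16      0.563
symbol 2      6       16      6.250
symbol 3     29       16     10.563
symbol 4     27       16      7.563
symbol 5      5       16      7.563
Sum = 32.50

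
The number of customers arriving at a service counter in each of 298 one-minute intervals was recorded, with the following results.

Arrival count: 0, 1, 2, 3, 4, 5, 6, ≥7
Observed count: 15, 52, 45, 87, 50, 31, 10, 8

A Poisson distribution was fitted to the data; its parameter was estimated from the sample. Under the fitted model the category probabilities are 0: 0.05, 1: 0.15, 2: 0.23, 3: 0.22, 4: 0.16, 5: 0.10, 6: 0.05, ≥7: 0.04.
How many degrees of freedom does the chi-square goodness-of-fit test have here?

6

There are k = 8 categories and 1 parameter estimated from the data, so df = 8 − 1 − 1 = 6.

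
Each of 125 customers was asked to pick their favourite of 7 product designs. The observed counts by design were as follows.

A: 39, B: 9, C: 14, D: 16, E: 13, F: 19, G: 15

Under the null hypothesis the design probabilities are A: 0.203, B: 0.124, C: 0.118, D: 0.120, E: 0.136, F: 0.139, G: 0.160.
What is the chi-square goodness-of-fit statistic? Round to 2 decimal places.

Expected counts E_i = n·p_i: 125×0.203 = 25.375, 125×0.124 = 15.5, 125×0.118 = 14.75, 125×0.120 = 15, 125×0.136 = 17, 125×0.139 = 17.375, 125×0.160 = 20.
A: (39 − 25.375)²/25.375 = 185.640625/25.375 = 7.316
B: (9 − 15.5)²/15.5 = 42.25/15.5 = 2.726
C: (14 − 14.75)²/14.75 = 0.5625/14.75 = 0.038
D: (16 − 15)²/15 = 1/15 = 0.067
E: (13 − 17)²/17 = 16/17 = 0.941
F: (19 − 17.375)²/17.375 = 2.640625/17.375 = 0.152
G: (15 − 20)²/20 = 25/20 = 1.250
Sum = 12.49

12.49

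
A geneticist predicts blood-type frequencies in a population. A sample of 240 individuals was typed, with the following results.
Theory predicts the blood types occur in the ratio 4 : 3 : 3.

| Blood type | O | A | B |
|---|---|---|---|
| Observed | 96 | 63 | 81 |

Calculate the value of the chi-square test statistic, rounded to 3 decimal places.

2.250

Ratio total = 10. Expected counts: 240×4/10 = 96, 240×3/10 = 72, 240×3/10 = 72.
O: (96 − 96)²/96 = 0/96 = 0.0000
A: (63 − 72)²/72 = 81/72 = 1.1250
B: (81 − 72)²/72 = 81/72 = 1.1250
Sum = 2.250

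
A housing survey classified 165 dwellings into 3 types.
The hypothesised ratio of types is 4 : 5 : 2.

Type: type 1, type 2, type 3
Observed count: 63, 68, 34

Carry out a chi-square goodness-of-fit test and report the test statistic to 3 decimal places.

1.337

Ratio total = 11. Expected counts: 165×4/11 = 60, 165×5/11 = 75, 165×2/11 = 30.
cat         O        E   (O−E)²/E
type 1     63       60     0.1500
type 2     68       75     0.6533
type 3     34       30     0.5333
Sum = 1.337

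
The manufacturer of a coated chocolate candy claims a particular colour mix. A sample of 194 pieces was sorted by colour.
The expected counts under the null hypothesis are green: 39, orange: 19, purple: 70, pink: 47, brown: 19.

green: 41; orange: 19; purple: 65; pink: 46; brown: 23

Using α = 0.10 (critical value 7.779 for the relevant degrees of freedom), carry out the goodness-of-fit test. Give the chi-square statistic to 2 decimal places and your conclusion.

1.32; do not reject

cat         O        E   (O−E)²/E
green      41       39      0.103
orange     19       19      0.000
purple     65       70      0.357
pink       46       47      0.021
brown      23       19      0.842
Sum = 1.32
df = 4. Since 1.32 < 7.779, we do not reject H₀.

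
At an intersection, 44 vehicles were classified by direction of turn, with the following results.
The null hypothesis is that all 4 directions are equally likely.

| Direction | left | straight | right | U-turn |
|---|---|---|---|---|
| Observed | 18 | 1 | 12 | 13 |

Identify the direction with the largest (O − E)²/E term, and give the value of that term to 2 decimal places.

straight, 9.09

Under H₀ each category has probability 1/4, so each expected count is 44/4 = 11.
left: (18 − 11)²/11 = 49/11 = 4.455
straight: (1 − 11)²/11 = 100/11 = 9.091
right: (12 − 11)²/11 = 1/11 = 0.091
U-turn: (13 − 11)²/11 = 4/11 = 0.364
The largest term is for straight: 9.09.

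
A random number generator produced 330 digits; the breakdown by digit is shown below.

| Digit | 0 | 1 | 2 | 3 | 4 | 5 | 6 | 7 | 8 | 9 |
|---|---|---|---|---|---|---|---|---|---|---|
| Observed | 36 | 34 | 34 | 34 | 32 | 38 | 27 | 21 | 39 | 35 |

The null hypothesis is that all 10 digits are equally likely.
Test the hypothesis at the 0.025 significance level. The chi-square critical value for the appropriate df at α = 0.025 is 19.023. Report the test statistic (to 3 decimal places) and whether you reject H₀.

Expected count for each of the 10 categories: 330/10 = 33.
χ² = (36−33)²/33 + (34−33)²/33 + (34−33)²/33 + (34−33)²/33 + (32−33)²/33 + (38−33)²/33 + (27−33)²/33 + (21−33)²/33 + (39−33)²/33 + (35−33)²/33
   = 0.2727 + 0.0303 + 0.0303 + 0.0303 + 0.0303 + 0.7576 + 1.0909 + 4.3636 + 1.0909 + 0.1212
Sum = 7.818
df = 9. Since 7.818 < 19.023, we do not reject H₀.

7.818; do not reject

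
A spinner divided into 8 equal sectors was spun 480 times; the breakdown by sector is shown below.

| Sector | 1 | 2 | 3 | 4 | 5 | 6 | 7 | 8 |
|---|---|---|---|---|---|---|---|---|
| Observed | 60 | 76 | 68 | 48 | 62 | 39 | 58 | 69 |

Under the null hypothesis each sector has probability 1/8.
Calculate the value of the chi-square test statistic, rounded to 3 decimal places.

Under H₀ each category has probability 1/8, so each expected count is 480/8 = 60.
χ² = (60−60)²/60 + (76−60)²/60 + (68−60)²/60 + (48−60)²/60 + (62−60)²/60 + (39−60)²/60 + (58−60)²/60 + (69−60)²/60
   = 0.0000 + 4.2667 + 1.0667 + 2.4000 + 0.0667 + 7.3500 + 0.0667 + 1.3500
Sum = 16.567

16.567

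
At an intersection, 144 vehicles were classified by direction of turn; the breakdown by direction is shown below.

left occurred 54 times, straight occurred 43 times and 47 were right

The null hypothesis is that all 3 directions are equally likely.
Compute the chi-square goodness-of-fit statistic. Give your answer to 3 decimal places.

1.292

Expected count for each of the 3 categories: 144/3 = 48.
χ² = (54−48)²/48 + (43−48)²/48 + (47−48)²/48
   = 0.7500 + 0.5208 + 0.0208
Sum = 1.292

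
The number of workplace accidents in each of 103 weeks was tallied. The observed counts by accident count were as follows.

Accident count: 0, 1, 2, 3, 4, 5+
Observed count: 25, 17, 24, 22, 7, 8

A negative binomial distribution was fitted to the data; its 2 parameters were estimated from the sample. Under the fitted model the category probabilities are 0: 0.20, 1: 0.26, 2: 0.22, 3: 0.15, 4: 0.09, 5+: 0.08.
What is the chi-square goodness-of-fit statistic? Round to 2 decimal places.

7.93

Expected counts E_i = n·p_i: 103×0.20 = 20.6, 103×0.26 = 26.78, 103×0.22 = 22.66, 103×0.15 = 15.45, 103×0.09 = 9.27, 103×0.08 = 8.24.
χ² = (25−20.6)²/20.6 + (17−26.78)²/26.78 + (24−22.66)²/22.66 + (22−15.45)²/15.45 + (7−9.27)²/9.27 + (8−8.24)²/8.24
   = 0.940 + 3.572 + 0.079 + 2.777 + 0.556 + 0.007
Sum = 7.93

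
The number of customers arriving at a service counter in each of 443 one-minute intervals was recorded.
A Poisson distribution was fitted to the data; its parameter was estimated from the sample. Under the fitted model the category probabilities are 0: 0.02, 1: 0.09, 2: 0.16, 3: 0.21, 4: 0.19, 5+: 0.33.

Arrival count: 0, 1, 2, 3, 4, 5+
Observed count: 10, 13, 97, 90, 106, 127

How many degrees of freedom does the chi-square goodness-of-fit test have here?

There are k = 6 categories and 1 parameter estimated from the data, so df = 6 − 1 − 1 = 4.

4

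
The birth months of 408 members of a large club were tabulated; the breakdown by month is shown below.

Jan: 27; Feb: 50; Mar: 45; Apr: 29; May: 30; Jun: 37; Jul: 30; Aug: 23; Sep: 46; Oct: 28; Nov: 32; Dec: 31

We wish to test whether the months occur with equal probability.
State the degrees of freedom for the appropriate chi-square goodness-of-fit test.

11

There are k = 12 categories and no parameters were estimated from the data, so df = 12 − 1 = 11.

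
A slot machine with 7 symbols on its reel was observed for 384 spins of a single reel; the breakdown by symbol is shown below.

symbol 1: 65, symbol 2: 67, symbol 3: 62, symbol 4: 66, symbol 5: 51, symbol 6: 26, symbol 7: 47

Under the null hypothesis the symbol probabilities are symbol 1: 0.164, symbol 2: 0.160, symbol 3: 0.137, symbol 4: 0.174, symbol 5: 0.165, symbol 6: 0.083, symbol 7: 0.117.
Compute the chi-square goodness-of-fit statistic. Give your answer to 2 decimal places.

Expected counts E_i = n·p_i: 384×0.164 = 62.976, 384×0.160 = 61.44, 384×0.137 = 52.608, 384×0.174 = 66.816, 384×0.165 = 63.36, 384×0.083 = 31.872, 384×0.117 = 44.928.
cat           O        E   (O−E)²/E
symbol 1     65   62.976      0.065
symbol 2     67    61.44      0.503
symbol 3     62   52.608      1.677
symbol 4     66   66.816      0.010
symbol 5     51    63.36      2.411
symbol 6     26   31.872      1.082
symbol 7     47   44.928      0.096
Sum = 5.84

5.84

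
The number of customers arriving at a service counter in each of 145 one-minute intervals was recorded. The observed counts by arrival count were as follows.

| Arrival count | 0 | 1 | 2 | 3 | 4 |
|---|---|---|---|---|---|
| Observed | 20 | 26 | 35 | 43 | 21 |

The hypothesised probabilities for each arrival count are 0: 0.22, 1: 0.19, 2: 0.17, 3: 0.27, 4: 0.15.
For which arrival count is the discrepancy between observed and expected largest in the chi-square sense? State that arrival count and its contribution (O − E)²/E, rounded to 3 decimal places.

Expected counts E_i = n·p_i: 145×0.22 = 31.9, 145×0.19 = 27.55, 145×0.17 = 24.65, 145×0.27 = 39.15, 145×0.15 = 21.75.
cat         O        E   (O−E)²/E
0          20     31.9     4.4392
1          26    27.55     0.0872
2          35    24.65     4.3457
3          43    39.15     0.3786
4          21    21.75     0.0259
The largest term is for 0: 4.439.

0, 4.439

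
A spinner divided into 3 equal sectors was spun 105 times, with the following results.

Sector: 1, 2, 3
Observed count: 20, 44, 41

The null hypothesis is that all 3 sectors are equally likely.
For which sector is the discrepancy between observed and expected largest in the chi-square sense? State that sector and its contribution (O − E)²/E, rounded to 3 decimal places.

Expected count for each of the 3 categories: 105/3 = 35.
1: (20 − 35)²/35 = 225/35 = 6.4286
2: (44 − 35)²/35 = 81/35 = 2.3143
3: (41 − 35)²/35 = 36/35 = 1.0286
The largest term is for 1: 6.429.

1, 6.429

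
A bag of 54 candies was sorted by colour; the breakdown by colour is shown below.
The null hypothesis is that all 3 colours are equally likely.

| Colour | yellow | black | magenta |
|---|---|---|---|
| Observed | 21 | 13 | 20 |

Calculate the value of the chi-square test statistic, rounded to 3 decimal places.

Under H₀ each category has probability 1/3, so each expected count is 54/3 = 18.
χ² = (21−18)²/18 + (13−18)²/18 + (20−18)²/18
   = 0.5000 + 1.3889 + 0.2222
Sum = 2.111

2.111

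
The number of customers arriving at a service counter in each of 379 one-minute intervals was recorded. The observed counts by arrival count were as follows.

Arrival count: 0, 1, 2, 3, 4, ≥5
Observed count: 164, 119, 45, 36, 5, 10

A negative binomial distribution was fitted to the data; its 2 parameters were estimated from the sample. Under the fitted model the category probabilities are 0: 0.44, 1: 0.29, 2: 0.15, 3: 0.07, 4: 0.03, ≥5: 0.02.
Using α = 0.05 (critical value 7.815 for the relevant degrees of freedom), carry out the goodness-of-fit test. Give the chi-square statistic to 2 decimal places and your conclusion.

10.99; reject

Expected counts E_i = n·p_i: 379×0.44 = 166.76, 379×0.29 = 109.91, 379×0.15 = 56.85, 379×0.07 = 26.53, 379×0.03 = 11.37, 379×0.02 = 7.58.
cat         O        E   (O−E)²/E
0         164   166.76      0.046
1         119   109.91      0.752
2          45    56.85      2.470
3          36    26.53      3.380
4           5    11.37      3.569
≥5         10     7.58      0.773
Sum = 10.99
df = 3. Since 10.99 > 7.815, we reject H₀.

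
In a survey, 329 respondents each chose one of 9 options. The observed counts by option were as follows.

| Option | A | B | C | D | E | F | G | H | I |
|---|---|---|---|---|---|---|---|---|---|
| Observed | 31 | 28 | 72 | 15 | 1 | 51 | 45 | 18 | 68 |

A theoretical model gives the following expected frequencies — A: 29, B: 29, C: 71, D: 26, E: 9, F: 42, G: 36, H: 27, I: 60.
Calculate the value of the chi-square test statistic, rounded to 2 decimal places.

20.20

A: (31 − 29)²/29 = 4/29 = 0.138
B: (28 − 29)²/29 = 1/29 = 0.034
C: (72 − 71)²/71 = 1/71 = 0.014
D: (15 − 26)²/26 = 121/26 = 4.654
E: (1 − 9)²/9 = 64/9 = 7.111
F: (51 − 42)²/42 = 81/42 = 1.929
G: (45 − 36)²/36 = 81/36 = 2.250
H: (18 − 27)²/27 = 81/27 = 3.000
I: (68 − 60)²/60 = 64/60 = 1.067
Sum = 20.20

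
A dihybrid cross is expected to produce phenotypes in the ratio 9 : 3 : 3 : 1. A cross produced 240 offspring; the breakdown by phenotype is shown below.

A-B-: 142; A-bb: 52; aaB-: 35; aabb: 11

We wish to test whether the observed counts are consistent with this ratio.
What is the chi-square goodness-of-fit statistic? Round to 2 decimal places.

4.74

Ratio total = 16. Expected counts: 240×9/16 = 135, 240×3/16 = 45, 240×3/16 = 45, 240×1/16 = 15.
A-B-: (142 − 135)²/135 = 49/135 = 0.363
A-bb: (52 − 45)²/45 = 49/45 = 1.089
aaB-: (35 − 45)²/45 = 100/45 = 2.222
aabb: (11 − 15)²/15 = 16/15 = 1.067
Sum = 4.74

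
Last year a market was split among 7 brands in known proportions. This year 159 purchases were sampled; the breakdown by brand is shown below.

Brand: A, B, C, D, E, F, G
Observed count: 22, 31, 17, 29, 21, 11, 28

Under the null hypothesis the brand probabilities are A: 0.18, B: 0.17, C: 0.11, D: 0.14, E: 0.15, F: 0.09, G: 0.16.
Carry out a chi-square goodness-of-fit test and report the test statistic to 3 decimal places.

5.533

Expected counts E_i = n·p_i: 159×0.18 = 28.62, 159×0.17 = 27.03, 159×0.11 = 17.49, 159×0.14 = 22.26, 159×0.15 = 23.85, 159×0.09 = 14.31, 159×0.16 = 25.44.
A: (22 − 28.62)²/28.62 = 43.8244/28.62 = 1.5313
B: (31 − 27.03)²/27.03 = 15.7609/27.03 = 0.5831
C: (17 − 17.49)²/17.49 = 0.2401/17.49 = 0.0137
D: (29 − 22.26)²/22.26 = 45.4276/22.26 = 2.0408
E: (21 − 23.85)²/23.85 = 8.1225/23.85 = 0.3406
F: (11 − 14.31)²/14.31 = 10.9561/14.31 = 0.7656
G: (28 − 25.44)²/25.44 = 6.5536/25.44 = 0.2576
Sum = 5.533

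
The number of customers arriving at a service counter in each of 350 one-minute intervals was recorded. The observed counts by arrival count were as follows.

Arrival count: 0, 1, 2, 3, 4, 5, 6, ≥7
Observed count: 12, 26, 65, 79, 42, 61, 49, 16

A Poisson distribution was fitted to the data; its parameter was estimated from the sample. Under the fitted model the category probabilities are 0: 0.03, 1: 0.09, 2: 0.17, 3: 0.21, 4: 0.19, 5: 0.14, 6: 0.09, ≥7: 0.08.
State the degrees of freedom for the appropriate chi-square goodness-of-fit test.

There are k = 8 categories and 1 parameter estimated from the data, so df = 8 − 1 − 1 = 6.

6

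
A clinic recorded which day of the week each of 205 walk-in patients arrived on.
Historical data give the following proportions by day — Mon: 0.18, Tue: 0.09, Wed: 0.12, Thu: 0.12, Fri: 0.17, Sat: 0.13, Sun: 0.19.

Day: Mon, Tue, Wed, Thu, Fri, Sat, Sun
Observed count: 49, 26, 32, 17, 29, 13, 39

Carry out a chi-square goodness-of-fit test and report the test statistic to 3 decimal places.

19.605

Expected counts E_i = n·p_i: 205×0.18 = 36.9, 205×0.09 = 18.45, 205×0.12 = 24.6, 205×0.12 = 24.6, 205×0.17 = 34.85, 205×0.13 = 26.65, 205×0.19 = 38.95.
cat         O        E   (O−E)²/E
Mon        49     36.9     3.9678
Tue        26    18.45     3.0896
Wed        32     24.6     2.2260
Thu        17     24.6     2.3480
Fri        29    34.85     0.9820
Sat        13    26.65     6.9915
Sun        39    38.95     0.0001
Sum = 19.605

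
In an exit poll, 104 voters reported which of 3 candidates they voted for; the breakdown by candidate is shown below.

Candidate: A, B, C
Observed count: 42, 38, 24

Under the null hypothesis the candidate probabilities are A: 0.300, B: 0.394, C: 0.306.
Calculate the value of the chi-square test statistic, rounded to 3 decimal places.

5.878

Expected counts E_i = n·p_i: 104×0.300 = 31.2, 104×0.394 = 40.976, 104×0.306 = 31.824.
cat         O        E   (O−E)²/E
A          42     31.2     3.7385
B          38   40.976     0.2161
C          24   31.824     1.9235
Sum = 5.878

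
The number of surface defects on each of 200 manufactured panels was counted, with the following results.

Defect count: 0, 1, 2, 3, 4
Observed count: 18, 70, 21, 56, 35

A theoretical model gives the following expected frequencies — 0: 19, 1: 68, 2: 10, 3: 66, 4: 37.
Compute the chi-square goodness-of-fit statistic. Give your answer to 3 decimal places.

χ² = (18−19)²/19 + (70−68)²/68 + (21−10)²/10 + (56−66)²/66 + (35−37)²/37
   = 0.0526 + 0.0588 + 12.1000 + 1.5152 + 0.1081
Sum = 13.835

13.835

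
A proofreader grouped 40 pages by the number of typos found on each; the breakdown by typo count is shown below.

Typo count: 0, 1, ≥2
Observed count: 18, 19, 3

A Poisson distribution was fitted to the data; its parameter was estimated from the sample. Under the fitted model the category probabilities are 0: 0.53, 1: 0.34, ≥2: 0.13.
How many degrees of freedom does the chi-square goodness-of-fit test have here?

There are k = 3 categories and 1 parameter estimated from the data, so df = 3 − 1 − 1 = 1.

1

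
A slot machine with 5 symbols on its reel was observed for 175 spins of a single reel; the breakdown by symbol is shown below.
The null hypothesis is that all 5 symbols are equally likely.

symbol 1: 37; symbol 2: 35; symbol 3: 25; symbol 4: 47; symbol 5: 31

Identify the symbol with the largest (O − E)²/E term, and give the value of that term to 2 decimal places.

Under H₀ each category has probability 1/5, so each expected count is 175/5 = 35.
symbol 1: (37 − 35)²/35 = 4/35 = 0.114
symbol 2: (35 − 35)²/35 = 0/35 = 0.000
symbol 3: (25 − 35)²/35 = 100/35 = 2.857
symbol 4: (47 − 35)²/35 = 144/35 = 4.114
symbol 5: (31 − 35)²/35 = 16/35 = 0.457
The largest term is for symbol 4: 4.11.

symbol 4, 4.11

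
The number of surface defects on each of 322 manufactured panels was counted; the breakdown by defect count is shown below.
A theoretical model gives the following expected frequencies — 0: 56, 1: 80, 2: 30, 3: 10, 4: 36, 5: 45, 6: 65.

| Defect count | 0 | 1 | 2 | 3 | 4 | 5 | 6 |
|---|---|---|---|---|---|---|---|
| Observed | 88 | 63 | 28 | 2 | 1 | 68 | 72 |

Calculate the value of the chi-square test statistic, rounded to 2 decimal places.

74.97

0: (88 − 56)²/56 = 1024/56 = 18.286
1: (63 − 80)²/80 = 289/80 = 3.613
2: (28 − 30)²/30 = 4/30 = 0.133
3: (2 − 10)²/10 = 64/10 = 6.400
4: (1 − 36)²/36 = 1225/36 = 34.028
5: (68 − 45)²/45 = 529/45 = 11.756
6: (72 − 65)²/65 = 49/65 = 0.754
Sum = 74.97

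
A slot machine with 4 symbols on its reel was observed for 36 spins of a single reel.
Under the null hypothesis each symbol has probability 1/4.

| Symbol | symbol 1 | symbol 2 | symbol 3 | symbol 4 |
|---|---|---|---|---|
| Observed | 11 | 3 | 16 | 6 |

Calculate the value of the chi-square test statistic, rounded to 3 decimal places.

Under H₀ each category has probability 1/4, so each expected count is 36/4 = 9.
cat           O        E   (O−E)²/E
symbol 1     11        9     0.4444
symbol 2      3        9     4.0000
symbol 3     16        9     5.4444
symbol 4      6        9     1.0000
Sum = 10.889

10.889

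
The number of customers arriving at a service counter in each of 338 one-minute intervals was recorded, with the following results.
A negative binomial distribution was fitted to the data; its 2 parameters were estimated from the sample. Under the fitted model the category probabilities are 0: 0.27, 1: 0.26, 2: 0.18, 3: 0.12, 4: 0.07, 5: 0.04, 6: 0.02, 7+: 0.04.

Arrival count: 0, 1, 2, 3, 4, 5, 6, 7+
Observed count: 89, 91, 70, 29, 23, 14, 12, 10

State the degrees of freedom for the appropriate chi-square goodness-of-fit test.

5

There are k = 8 categories and 2 parameters estimated from the data, so df = 8 − 1 − 2 = 5.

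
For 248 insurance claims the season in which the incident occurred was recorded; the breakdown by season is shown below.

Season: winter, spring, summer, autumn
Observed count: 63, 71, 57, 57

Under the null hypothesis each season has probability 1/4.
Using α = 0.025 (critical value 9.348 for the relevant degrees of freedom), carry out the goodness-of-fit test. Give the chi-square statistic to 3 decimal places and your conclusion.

2.129; do not reject

Under H₀ each category has probability 1/4, so each expected count is 248/4 = 62.
winter: (63 − 62)²/62 = 1/62 = 0.0161
spring: (71 − 62)²/62 = 81/62 = 1.3065
summer: (57 − 62)²/62 = 25/62 = 0.4032
autumn: (57 − 62)²/62 = 25/62 = 0.4032
Sum = 2.129
df = 3. Since 2.129 < 9.348, we do not reject H₀.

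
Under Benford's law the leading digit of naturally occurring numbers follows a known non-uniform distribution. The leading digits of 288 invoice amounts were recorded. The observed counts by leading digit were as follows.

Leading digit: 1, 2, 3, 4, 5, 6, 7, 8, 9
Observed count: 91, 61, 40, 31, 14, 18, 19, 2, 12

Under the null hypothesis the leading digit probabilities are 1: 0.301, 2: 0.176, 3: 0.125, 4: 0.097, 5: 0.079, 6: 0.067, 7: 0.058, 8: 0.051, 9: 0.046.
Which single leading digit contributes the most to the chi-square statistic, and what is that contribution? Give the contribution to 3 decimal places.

8, 10.960

Expected counts E_i = n·p_i: 288×0.301 = 86.688, 288×0.176 = 50.688, 288×0.125 = 36, 288×0.097 = 27.936, 288×0.079 = 22.752, 288×0.067 = 19.296, 288×0.058 = 16.704, 288×0.051 = 14.688, 288×0.046 = 13.248.
cat         O        E   (O−E)²/E
1          91   86.688     0.2145
2          61   50.688     2.0979
3          40       36     0.4444
4          31   27.936     0.3361
5          14   22.752     3.3666
6          18   19.296     0.0870
7          19   16.704     0.3156
8           2   14.688    10.9603
9          12   13.248     0.1176
The largest term is for 8: 10.960.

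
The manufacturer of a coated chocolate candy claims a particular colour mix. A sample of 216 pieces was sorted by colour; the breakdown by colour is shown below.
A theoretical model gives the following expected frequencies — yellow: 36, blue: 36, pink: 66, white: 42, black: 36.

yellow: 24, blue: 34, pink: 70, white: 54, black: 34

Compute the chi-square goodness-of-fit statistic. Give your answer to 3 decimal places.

7.893

yellow: (24 − 36)²/36 = 144/36 = 4.0000
blue: (34 − 36)²/36 = 4/36 = 0.1111
pink: (70 − 66)²/66 = 16/66 = 0.2424
white: (54 − 42)²/42 = 144/42 = 3.4286
black: (34 − 36)²/36 = 4/36 = 0.1111
Sum = 7.893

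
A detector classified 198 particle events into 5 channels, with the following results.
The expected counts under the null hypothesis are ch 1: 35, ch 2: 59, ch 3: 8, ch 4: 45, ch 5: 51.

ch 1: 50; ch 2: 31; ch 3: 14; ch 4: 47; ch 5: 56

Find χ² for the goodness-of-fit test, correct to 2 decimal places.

ch 1: (50 − 35)²/35 = 225/35 = 6.429
ch 2: (31 − 59)²/59 = 784/59 = 13.288
ch 3: (14 − 8)²/8 = 36/8 = 4.500
ch 4: (47 − 45)²/45 = 4/45 = 0.089
ch 5: (56 − 51)²/51 = 25/51 = 0.490
Sum = 24.80

24.80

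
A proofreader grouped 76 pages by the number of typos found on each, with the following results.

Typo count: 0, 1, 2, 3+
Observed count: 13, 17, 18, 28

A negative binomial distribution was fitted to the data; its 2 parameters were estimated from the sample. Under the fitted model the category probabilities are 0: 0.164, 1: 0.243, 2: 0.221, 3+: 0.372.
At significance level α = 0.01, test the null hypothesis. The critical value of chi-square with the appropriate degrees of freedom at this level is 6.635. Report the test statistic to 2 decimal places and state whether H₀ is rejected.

0.23; do not reject

Expected counts E_i = n·p_i: 76×0.164 = 12.464, 76×0.243 = 18.468, 76×0.221 = 16.796, 76×0.372 = 28.272.
0: (13 − 12.464)²/12.464 = 0.287296/12.464 = 0.023
1: (17 − 18.468)²/18.468 = 2.155024/18.468 = 0.117
2: (18 − 16.796)²/16.796 = 1.449616/16.796 = 0.086
3+: (28 − 28.272)²/28.272 = 0.073984/28.272 = 0.003
Sum = 0.23
df = 1. Since 0.23 < 6.635, we do not reject H₀.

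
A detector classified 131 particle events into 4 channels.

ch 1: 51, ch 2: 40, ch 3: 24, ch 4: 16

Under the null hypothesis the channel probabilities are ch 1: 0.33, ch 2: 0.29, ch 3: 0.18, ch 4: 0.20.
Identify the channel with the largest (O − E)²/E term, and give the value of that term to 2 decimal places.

Expected counts E_i = n·p_i: 131×0.33 = 43.23, 131×0.29 = 37.99, 131×0.18 = 23.58, 131×0.20 = 26.2.
ch 1: (51 − 43.23)²/43.23 = 60.3729/43.23 = 1.397
ch 2: (40 − 37.99)²/37.99 = 4.0401/37.99 = 0.106
ch 3: (24 − 23.58)²/23.58 = 0.1764/23.58 = 0.007
ch 4: (16 − 26.2)²/26.2 = 104.04/26.2 = 3.971
The largest term is for ch 4: 3.97.

ch 4, 3.97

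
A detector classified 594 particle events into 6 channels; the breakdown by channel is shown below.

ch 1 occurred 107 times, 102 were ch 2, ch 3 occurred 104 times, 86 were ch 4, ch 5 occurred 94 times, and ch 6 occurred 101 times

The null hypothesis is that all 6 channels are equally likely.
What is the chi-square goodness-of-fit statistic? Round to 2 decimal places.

Expected count for each of the 6 categories: 594/6 = 99.
ch 1: (107 − 99)²/99 = 64/99 = 0.646
ch 2: (102 − 99)²/99 = 9/99 = 0.091
ch 3: (104 − 99)²/99 = 25/99 = 0.253
ch 4: (86 − 99)²/99 = 169/99 = 1.707
ch 5: (94 − 99)²/99 = 25/99 = 0.253
ch 6: (101 − 99)²/99 = 4/99 = 0.040
Sum = 2.99

2.99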